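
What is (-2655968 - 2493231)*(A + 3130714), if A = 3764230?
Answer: -35503438749856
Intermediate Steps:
(-2655968 - 2493231)*(A + 3130714) = (-2655968 - 2493231)*(3764230 + 3130714) = -5149199*6894944 = -35503438749856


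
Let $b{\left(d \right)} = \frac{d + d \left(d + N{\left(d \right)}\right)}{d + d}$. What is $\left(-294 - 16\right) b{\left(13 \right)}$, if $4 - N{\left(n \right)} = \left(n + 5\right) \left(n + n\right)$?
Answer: $69750$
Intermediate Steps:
$N{\left(n \right)} = 4 - 2 n \left(5 + n\right)$ ($N{\left(n \right)} = 4 - \left(n + 5\right) \left(n + n\right) = 4 - \left(5 + n\right) 2 n = 4 - 2 n \left(5 + n\right)$)
$b{\left(d \right)} = \frac{d + d \left(4 - 9 d - 2 d^{2}\right)}{2 d}$ ($b{\left(d \right)} = \frac{d + d \left(d - \left(-4 + 2 d^{2} + 10 d\right)\right)}{d + d} = \frac{d + d \left(4 - 9 d - 2 d^{2}\right)}{2 d}$)
$\left(-294 - 16\right) b{\left(13 \right)} = \left(-294 - 16\right) \left(\frac{5}{2} - 13^{2} - \frac{117}{2}\right) = - 310 \left(\frac{5}{2} - 169 - \frac{117}{2}\right) = \left(-310\right) \left(-225\right) = 69750$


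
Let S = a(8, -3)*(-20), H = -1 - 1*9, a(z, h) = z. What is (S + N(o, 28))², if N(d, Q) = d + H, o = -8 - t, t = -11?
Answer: 27889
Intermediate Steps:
H = -10 (H = -1 - 9 = -10)
o = 3 (o = -8 - 1*(-11) = -8 + 11 = 3)
N(d, Q) = -10 + d (N(d, Q) = d - 10 = -10 + d)
S = -160 (S = 8*(-20) = -160)
(S + N(o, 28))² = (-160 + (-10 + 3))² = (-160 - 7)² = (-167)² = 27889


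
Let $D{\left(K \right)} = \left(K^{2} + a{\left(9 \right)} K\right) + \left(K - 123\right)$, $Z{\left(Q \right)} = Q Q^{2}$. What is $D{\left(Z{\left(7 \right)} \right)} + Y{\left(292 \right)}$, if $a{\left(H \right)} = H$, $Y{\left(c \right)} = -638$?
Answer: $120318$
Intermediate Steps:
$Z{\left(Q \right)} = Q^{3}$
$D{\left(K \right)} = -123 + K^{2} + 10 K$ ($D{\left(K \right)} = \left(K^{2} + 9 K\right) + \left(K - 123\right) = \left(K^{2} + 9 K\right) + \left(-123 + K\right) = -123 + K^{2} + 10 K$)
$D{\left(Z{\left(7 \right)} \right)} + Y{\left(292 \right)} = \left(-123 + \left(7^{3}\right)^{2} + 10 \cdot 7^{3}\right) - 638 = \left(-123 + 343^{2} + 10 \cdot 343\right) - 638 = \left(-123 + 117649 + 3430\right) - 638 = 120956 - 638 = 120318$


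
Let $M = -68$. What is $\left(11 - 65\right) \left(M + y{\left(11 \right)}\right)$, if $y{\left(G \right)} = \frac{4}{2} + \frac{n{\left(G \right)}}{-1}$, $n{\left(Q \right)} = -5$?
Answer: $3294$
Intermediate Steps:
$y{\left(G \right)} = 7$ ($y{\left(G \right)} = \frac{4}{2} - \frac{5}{-1} = 4 \cdot \frac{1}{2} - -5 = 2 + 5 = 7$)
$\left(11 - 65\right) \left(M + y{\left(11 \right)}\right) = \left(11 - 65\right) \left(-68 + 7\right) = \left(-54\right) \left(-61\right) = 3294$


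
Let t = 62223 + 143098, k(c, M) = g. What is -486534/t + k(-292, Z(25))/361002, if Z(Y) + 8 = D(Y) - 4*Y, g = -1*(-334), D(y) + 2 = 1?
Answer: -87785584927/37060645821 ≈ -2.3687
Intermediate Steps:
D(y) = -1 (D(y) = -2 + 1 = -1)
g = 334
Z(Y) = -9 - 4*Y (Z(Y) = -8 + (-1 - 4*Y) = -9 - 4*Y)
k(c, M) = 334
t = 205321
-486534/t + k(-292, Z(25))/361002 = -486534/205321 + 334/361002 = -486534*1/205321 + 334*(1/361002) = -486534/205321 + 167/180501 = -87785584927/37060645821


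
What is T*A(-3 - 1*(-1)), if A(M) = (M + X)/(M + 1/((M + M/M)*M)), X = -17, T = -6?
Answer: -76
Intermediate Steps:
A(M) = (-17 + M)/(M + 1/(M*(1 + M))) (A(M) = (M - 17)/(M + 1/((M + M/M)*M)) = (-17 + M)/(M + 1/((M + 1)*M)) = (-17 + M)/(M + 1/((1 + M)*M)) = (-17 + M)/(M + 1/(M*(1 + M))))
T*A(-3 - 1*(-1)) = -6*(-3 - 1*(-1))*(-17 + (-3 - 1*(-1))² - 16*(-3 - 1*(-1)))/(1 + (-3 - 1*(-1))² + (-3 - 1*(-1))³) = -6*(-3 + 1)*(-17 + (-3 + 1)² - 16*(-3 + 1))/(1 + (-3 + 1)² + (-3 + 1)³) = -(-12)*(-17 + (-2)² - 16*(-2))/(1 + (-2)² + (-2)³) = -(-12)*(-17 + 4 + 32)/(1 + 4 - 8) = -(-12)*19/(-3) = -(-12)*(-1)*19/3 = -6*38/3 = -76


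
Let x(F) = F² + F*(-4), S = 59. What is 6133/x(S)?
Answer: 6133/3245 ≈ 1.8900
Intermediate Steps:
x(F) = F² - 4*F
6133/x(S) = 6133/((59*(-4 + 59))) = 6133/((59*55)) = 6133/3245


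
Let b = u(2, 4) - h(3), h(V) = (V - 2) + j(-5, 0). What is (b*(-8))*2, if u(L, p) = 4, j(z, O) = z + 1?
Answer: -112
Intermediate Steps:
j(z, O) = 1 + z
h(V) = -6 + V (h(V) = (V - 2) + (1 - 5) = (-2 + V) - 4 = -6 + V)
b = 7 (b = 4 - (-6 + 3) = 4 - 1*(-3) = 4 + 3 = 7)
(b*(-8))*2 = (7*(-8))*2 = -56*2 = -112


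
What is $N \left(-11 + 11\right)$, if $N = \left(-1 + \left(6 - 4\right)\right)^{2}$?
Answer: $0$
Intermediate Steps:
$N = 1$ ($N = \left(-1 + \left(6 - 4\right)\right)^{2} = \left(-1 + 2\right)^{2} = 1^{2} = 1$)
$N \left(-11 + 11\right) = 1 \left(-11 + 11\right) = 1 \cdot 0 = 0$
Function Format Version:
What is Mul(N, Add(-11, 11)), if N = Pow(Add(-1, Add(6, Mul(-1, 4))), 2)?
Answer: 0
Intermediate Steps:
N = 1 (N = Pow(Add(-1, Add(6, -4)), 2) = Pow(Add(-1, 2), 2) = Pow(1, 2) = 1)
Mul(N, Add(-11, 11)) = Mul(1, Add(-11, 11)) = Mul(1, 0) = 0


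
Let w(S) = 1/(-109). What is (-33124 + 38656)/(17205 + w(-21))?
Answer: 150747/468836 ≈ 0.32153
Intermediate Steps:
w(S) = -1/109
(-33124 + 38656)/(17205 + w(-21)) = (-33124 + 38656)/(17205 - 1/109) = 5532/(1875344/109) = 5532*(109/1875344) = 150747/468836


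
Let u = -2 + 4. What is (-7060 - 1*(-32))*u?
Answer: -14056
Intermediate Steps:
u = 2
(-7060 - 1*(-32))*u = (-7060 - 1*(-32))*2 = (-7060 + 32)*2 = -7028*2 = -14056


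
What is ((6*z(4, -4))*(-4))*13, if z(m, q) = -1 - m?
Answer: 1560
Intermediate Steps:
((6*z(4, -4))*(-4))*13 = ((6*(-1 - 1*4))*(-4))*13 = ((6*(-1 - 4))*(-4))*13 = ((6*(-5))*(-4))*13 = -30*(-4)*13 = 120*13 = 1560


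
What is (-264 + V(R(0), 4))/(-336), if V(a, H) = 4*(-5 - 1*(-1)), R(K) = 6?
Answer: ⅚ ≈ 0.83333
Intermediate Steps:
V(a, H) = -16 (V(a, H) = 4*(-5 + 1) = 4*(-4) = -16)
(-264 + V(R(0), 4))/(-336) = (-264 - 16)/(-336) = -280*(-1/336) = ⅚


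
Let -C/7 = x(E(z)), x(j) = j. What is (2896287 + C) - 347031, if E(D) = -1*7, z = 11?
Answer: 2549305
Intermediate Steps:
E(D) = -7
C = 49 (C = -7*(-7) = 49)
(2896287 + C) - 347031 = (2896287 + 49) - 347031 = 2896336 - 347031 = 2549305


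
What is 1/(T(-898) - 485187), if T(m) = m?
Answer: -1/486085 ≈ -2.0573e-6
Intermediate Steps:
1/(T(-898) - 485187) = 1/(-898 - 485187) = 1/(-486085) = -1/486085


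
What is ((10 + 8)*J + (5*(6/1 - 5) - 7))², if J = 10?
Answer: 31684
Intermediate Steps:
((10 + 8)*J + (5*(6/1 - 5) - 7))² = ((10 + 8)*10 + (5*(6/1 - 5) - 7))² = (18*10 + (5*(6*1 - 5) - 7))² = (180 + (5*(6 - 5) - 7))² = (180 + (5*1 - 7))² = (180 + (5 - 7))² = (180 - 2)² = 178² = 31684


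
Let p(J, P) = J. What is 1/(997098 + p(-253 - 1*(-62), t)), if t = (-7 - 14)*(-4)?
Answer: 1/996907 ≈ 1.0031e-6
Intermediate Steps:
t = 84 (t = -21*(-4) = 84)
1/(997098 + p(-253 - 1*(-62), t)) = 1/(997098 + (-253 - 1*(-62))) = 1/(997098 + (-253 + 62)) = 1/(997098 - 191) = 1/996907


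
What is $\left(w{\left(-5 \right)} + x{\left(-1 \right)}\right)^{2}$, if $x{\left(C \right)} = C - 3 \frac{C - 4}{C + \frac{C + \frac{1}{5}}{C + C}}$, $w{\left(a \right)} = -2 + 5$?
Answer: $529$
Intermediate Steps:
$w{\left(a \right)} = 3$
$x{\left(C \right)} = C - \frac{3 \left(-4 + C\right)}{C + \frac{\frac{1}{5} + C}{2 C}}$ ($x{\left(C \right)} = C - 3 \frac{-4 + C}{C + \frac{C + \frac{1}{5}}{2 C}} = C - 3 \frac{-4 + C}{C + \left(\frac{1}{5} + C\right) \frac{1}{2 C}} = C - 3 \frac{-4 + C}{C + \frac{\frac{1}{5} + C}{2 C}} = C - \frac{3 \left(-4 + C\right)}{C + \frac{\frac{1}{5} + C}{2 C}}$)
$\left(w{\left(-5 \right)} + x{\left(-1 \right)}\right)^{2} = \left(3 - \frac{121 - -25 + 10 \left(-1\right)^{2}}{1 + 5 \left(-1\right) + 10 \left(-1\right)^{2}}\right)^{2} = \left(3 - \frac{121 + 25 + 10 \cdot 1}{1 - 5 + 10 \cdot 1}\right)^{2} = \left(3 - \frac{121 + 25 + 10}{1 - 5 + 10}\right)^{2} = \left(3 - \frac{1}{6} \cdot 156\right)^{2} = \left(3 - 26\right)^{2} = \left(-23\right)^{2} = 529$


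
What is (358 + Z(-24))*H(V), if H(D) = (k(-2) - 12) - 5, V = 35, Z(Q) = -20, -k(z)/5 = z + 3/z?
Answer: 169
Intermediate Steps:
k(z) = -15/z - 5*z (k(z) = -5*(z + 3/z) = -15/z - 5*z)
H(D) = 1/2 (H(D) = ((-15/(-2) - 5*(-2)) - 12) - 5 = ((-15*(-1/2) + 10) - 12) - 5 = ((15/2 + 10) - 12) - 5 = (35/2 - 12) - 5 = 11/2 - 5 = 1/2)
(358 + Z(-24))*H(V) = (358 - 20)*(1/2) = 338*(1/2) = 169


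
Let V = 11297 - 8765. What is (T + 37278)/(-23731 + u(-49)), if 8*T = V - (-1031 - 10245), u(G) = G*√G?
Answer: -462801962/281639005 + 6689186*I/281639005 ≈ -1.6432 + 0.023751*I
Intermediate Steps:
u(G) = G^(3/2)
V = 2532
T = 1726 (T = (2532 - (-1031 - 10245))/8 = (2532 - 1*(-11276))/8 = (2532 + 11276)/8 = (⅛)*13808 = 1726)
(T + 37278)/(-23731 + u(-49)) = (1726 + 37278)/(-23731 + (-49)^(3/2)) = 39004/(-23731 - 343*I) = 39004*((-23731 + 343*I)/563278010) = 19502*(-23731 + 343*I)/281639005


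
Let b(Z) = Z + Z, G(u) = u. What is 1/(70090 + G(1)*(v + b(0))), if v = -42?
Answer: 1/70048 ≈ 1.4276e-5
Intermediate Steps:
b(Z) = 2*Z
1/(70090 + G(1)*(v + b(0))) = 1/(70090 + 1*(-42 + 2*0)) = 1/(70090 + 1*(-42 + 0)) = 1/(70090 + 1*(-42)) = 1/(70090 - 42) = 1/70048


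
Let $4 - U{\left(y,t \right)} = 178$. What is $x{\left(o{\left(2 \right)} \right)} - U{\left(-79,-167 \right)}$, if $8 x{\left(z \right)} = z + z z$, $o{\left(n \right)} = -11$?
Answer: $\frac{751}{4} \approx 187.75$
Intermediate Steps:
$U{\left(y,t \right)} = -174$ ($U{\left(y,t \right)} = 4 - 178 = -174$)
$x{\left(z \right)} = \frac{z}{8} + \frac{z^{2}}{8}$ ($x{\left(z \right)} = \frac{z + z z}{8} = \frac{z + z^{2}}{8} = \frac{z}{8} + \frac{z^{2}}{8}$)
$x{\left(o{\left(2 \right)} \right)} - U{\left(-79,-167 \right)} = \frac{1}{8} \left(-11\right) \left(1 - 11\right) - -174 = \frac{1}{8} \left(-11\right) \left(-10\right) + 174 = \frac{55}{4} + 174 = \frac{751}{4}$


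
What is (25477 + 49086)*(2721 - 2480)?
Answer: 17969683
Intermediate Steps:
(25477 + 49086)*(2721 - 2480) = 74563*241 = 17969683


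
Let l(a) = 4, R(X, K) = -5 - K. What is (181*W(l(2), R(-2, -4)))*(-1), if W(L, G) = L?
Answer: -724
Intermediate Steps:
(181*W(l(2), R(-2, -4)))*(-1) = (181*4)*(-1) = 724*(-1) = -724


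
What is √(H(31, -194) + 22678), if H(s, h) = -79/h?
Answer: √853524534/194 ≈ 150.59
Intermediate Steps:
√(H(31, -194) + 22678) = √(-79/(-194) + 22678) = √(-79*(-1/194) + 22678) = √(79/194 + 22678) = √(4399611/194) = √853524534/194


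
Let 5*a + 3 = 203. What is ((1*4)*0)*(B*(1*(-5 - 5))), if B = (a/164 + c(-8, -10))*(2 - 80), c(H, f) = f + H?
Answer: 0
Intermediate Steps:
c(H, f) = H + f
a = 40 (a = -⅗ + (⅕)*203 = -⅗ + 203/5 = 40)
B = 56784/41 (B = (40/164 + (-8 - 10))*(2 - 80) = (40*(1/164) - 18)*(-78) = (10/41 - 18)*(-78) = -728/41*(-78) = 56784/41 ≈ 1385.0)
((1*4)*0)*(B*(1*(-5 - 5))) = ((1*4)*0)*(56784*(1*(-5 - 5))/41) = (4*0)*(56784*(1*(-10))/41) = 0*((56784/41)*(-10)) = 0*(-567840/41) = 0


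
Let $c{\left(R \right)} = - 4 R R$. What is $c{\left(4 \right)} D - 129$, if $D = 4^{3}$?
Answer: $-4225$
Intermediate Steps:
$c{\left(R \right)} = - 4 R^{2}$
$D = 64$
$c{\left(4 \right)} D - 129 = - 4 \cdot 4^{2} \cdot 64 - 129 = \left(-4\right) 16 \cdot 64 - 129 = \left(-64\right) 64 - 129 = -4096 - 129 = -4225$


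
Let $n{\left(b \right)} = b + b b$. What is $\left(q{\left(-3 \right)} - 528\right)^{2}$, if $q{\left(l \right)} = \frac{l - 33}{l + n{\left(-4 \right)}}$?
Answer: $283024$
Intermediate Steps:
$n{\left(b \right)} = b + b^{2}$
$q{\left(l \right)} = \frac{-33 + l}{12 + l}$ ($q{\left(l \right)} = \frac{l - 33}{l - 4 \left(1 - 4\right)} = \frac{-33 + l}{l - -12} = \frac{-33 + l}{l + 12} = \frac{-33 + l}{12 + l}$)
$\left(q{\left(-3 \right)} - 528\right)^{2} = \left(\frac{-33 - 3}{12 - 3} - 528\right)^{2} = \left(\frac{1}{9} \left(-36\right) - 528\right)^{2} = \left(-4 - 528\right)^{2} = \left(-532\right)^{2} = 283024$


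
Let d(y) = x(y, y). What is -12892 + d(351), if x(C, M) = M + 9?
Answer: -12532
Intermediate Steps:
x(C, M) = 9 + M
d(y) = 9 + y
-12892 + d(351) = -12892 + (9 + 351) = -12892 + 360 = -12532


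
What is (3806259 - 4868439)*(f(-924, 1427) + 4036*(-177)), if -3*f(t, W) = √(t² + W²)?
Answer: 758791650960 + 354060*√2890105 ≈ 7.5939e+11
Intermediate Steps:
f(t, W) = -√(W² + t²)/3 (f(t, W) = -√(t² + W²)/3 = -√(W² + t²)/3)
(3806259 - 4868439)*(f(-924, 1427) + 4036*(-177)) = (3806259 - 4868439)*(-√(1427² + (-924)²)/3 + 4036*(-177)) = -1062180*(-√(2036329 + 853776)/3 - 714372) = -1062180*(-√2890105/3 - 714372) = -1062180*(-714372 - √2890105/3) = 758791650960 + 354060*√2890105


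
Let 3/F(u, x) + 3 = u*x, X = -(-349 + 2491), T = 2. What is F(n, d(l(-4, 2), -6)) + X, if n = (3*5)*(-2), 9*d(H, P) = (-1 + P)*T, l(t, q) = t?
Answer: -280593/131 ≈ -2141.9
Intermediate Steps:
d(H, P) = -2/9 + 2*P/9 (d(H, P) = ((-1 + P)*2)/9 = (-2 + 2*P)/9 = -2/9 + 2*P/9)
X = -2142 (X = -1*2142 = -2142)
n = -30 (n = 15*(-2) = -30)
F(u, x) = 3/(-3 + u*x)
F(n, d(l(-4, 2), -6)) + X = 3/(-3 - 30*(-2/9 + (2/9)*(-6))) - 2142 = 3/(-3 - 30*(-2/9 - 4/3)) - 2142 = 3/(-3 - 30*(-14/9)) - 2142 = 3/(-3 + 140/3) - 2142 = 3/(131/3) - 2142 = 3*(3/131) - 2142 = 9/131 - 2142 = -280593/131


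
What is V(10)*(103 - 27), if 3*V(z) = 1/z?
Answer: 38/15 ≈ 2.5333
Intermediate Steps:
V(z) = 1/(3*z) (V(z) = (1/z)/3 = 1/(3*z))
V(10)*(103 - 27) = ((⅓)/10)*(103 - 27) = ((⅓)*(⅒))*76 = (1/30)*76 = 38/15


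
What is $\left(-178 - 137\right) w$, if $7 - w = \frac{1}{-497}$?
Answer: $- \frac{156600}{71} \approx -2205.6$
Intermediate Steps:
$w = \frac{3480}{497}$ ($w = 7 - \frac{1}{-497} = 7 - - \frac{1}{497} = 7 + \frac{1}{497} = \frac{3480}{497} \approx 7.002$)
$\left(-178 - 137\right) w = \left(-178 - 137\right) \frac{3480}{497} = \left(-315\right) \frac{3480}{497} = - \frac{156600}{71}$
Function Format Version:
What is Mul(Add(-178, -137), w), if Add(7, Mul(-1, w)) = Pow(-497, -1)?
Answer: Rational(-156600, 71) ≈ -2205.6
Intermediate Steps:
w = Rational(3480, 497) (w = Add(7, Mul(-1, Pow(-497, -1))) = Add(7, Mul(-1, Rational(-1, 497))) = Add(7, Rational(1, 497)) = Rational(3480, 497) ≈ 7.0020)
Mul(Add(-178, -137), w) = Mul(Add(-178, -137), Rational(3480, 497)) = Mul(-315, Rational(3480, 497)) = Rational(-156600, 71)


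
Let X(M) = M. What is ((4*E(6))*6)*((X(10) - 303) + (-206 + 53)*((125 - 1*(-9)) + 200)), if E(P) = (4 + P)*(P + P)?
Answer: -148017600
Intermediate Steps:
E(P) = 2*P*(4 + P) (E(P) = (4 + P)*(2*P) = 2*P*(4 + P))
((4*E(6))*6)*((X(10) - 303) + (-206 + 53)*((125 - 1*(-9)) + 200)) = ((4*(2*6*(4 + 6)))*6)*((10 - 303) + (-206 + 53)*((125 - 1*(-9)) + 200)) = ((4*(2*6*10))*6)*(-293 - 153*((125 + 9) + 200)) = ((4*120)*6)*(-293 - 153*(134 + 200)) = (480*6)*(-293 - 153*334) = 2880*(-293 - 51102) = 2880*(-51395) = -148017600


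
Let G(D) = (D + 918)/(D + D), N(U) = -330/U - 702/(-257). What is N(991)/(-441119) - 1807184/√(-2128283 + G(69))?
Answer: -610872/112347274753 + 1807184*I*√4503431694/97900689 ≈ -5.4374e-6 + 1238.8*I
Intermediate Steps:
N(U) = 702/257 - 330/U (N(U) = -330/U - 702*(-1/257) = -330/U + 702/257 = 702/257 - 330/U)
G(D) = (918 + D)/(2*D) (G(D) = (918 + D)/((2*D)) = (918 + D)*(1/(2*D)) = (918 + D)/(2*D))
N(991)/(-441119) - 1807184/√(-2128283 + G(69)) = (702/257 - 330/991)/(-441119) - 1807184/√(-2128283 + (½)*(918 + 69)/69) = (702/257 - 330*1/991)*(-1/441119) - 1807184/√(-2128283 + (½)*(1/69)*987) = (702/257 - 330/991)*(-1/441119) - 1807184/√(-2128283 + 329/46) = (610872/254687)*(-1/441119) - 1807184*(-I*√4503431694/97900689) = -610872/112347274753 - 1807184*(-I*√4503431694/97900689) = -610872/112347274753 - (-1807184)*I*√4503431694/97900689 = -610872/112347274753 + 1807184*I*√4503431694/97900689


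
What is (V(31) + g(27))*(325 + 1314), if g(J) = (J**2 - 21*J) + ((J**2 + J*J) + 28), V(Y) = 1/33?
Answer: 8103365/3 ≈ 2.7011e+6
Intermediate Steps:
V(Y) = 1/33
g(J) = 28 - 21*J + 3*J**2 (g(J) = (J**2 - 21*J) + ((J**2 + J**2) + 28) = (J**2 - 21*J) + (2*J**2 + 28) = (J**2 - 21*J) + (28 + 2*J**2) = 28 - 21*J + 3*J**2)
(V(31) + g(27))*(325 + 1314) = (1/33 + (28 - 21*27 + 3*27**2))*(325 + 1314) = (1/33 + (28 - 567 + 3*729))*1639 = (1/33 + (28 - 567 + 2187))*1639 = (1/33 + 1648)*1639 = (54385/33)*1639 = 8103365/3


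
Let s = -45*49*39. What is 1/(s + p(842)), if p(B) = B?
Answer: -1/85153 ≈ -1.1744e-5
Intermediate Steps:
s = -85995 (s = -2205*39 = -85995)
1/(s + p(842)) = 1/(-85995 + 842) = 1/(-85153) = -1/85153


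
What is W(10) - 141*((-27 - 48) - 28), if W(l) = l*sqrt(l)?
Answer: 14523 + 10*sqrt(10) ≈ 14555.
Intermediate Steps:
W(l) = l**(3/2)
W(10) - 141*((-27 - 48) - 28) = 10**(3/2) - 141*((-27 - 48) - 28) = 10*sqrt(10) - 141*(-75 - 28) = 10*sqrt(10) - 141*(-103) = 10*sqrt(10) + 14523 = 14523 + 10*sqrt(10)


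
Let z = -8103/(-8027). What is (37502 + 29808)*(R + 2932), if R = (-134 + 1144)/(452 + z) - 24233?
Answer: -5213083314301470/3636307 ≈ -1.4336e+9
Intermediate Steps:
z = 8103/8027 (z = -8103*(-1/8027) = 8103/8027 ≈ 1.0095)
R = -88110520261/3636307 (R = (-134 + 1144)/(452 + 8103/8027) - 24233 = 1010/(3636307/8027) - 24233 = 1010*(8027/3636307) - 24233 = 8107270/3636307 - 24233 = -88110520261/3636307 ≈ -24231.)
(37502 + 29808)*(R + 2932) = (37502 + 29808)*(-88110520261/3636307 + 2932) = 67310*(-77448868137/3636307) = -5213083314301470/3636307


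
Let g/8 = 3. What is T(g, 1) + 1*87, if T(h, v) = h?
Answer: 111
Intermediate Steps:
g = 24 (g = 8*3 = 24)
T(g, 1) + 1*87 = 24 + 1*87 = 24 + 87 = 111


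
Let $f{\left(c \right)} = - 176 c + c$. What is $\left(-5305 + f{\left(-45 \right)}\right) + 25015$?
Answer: $27585$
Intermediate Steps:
$f{\left(c \right)} = - 175 c$
$\left(-5305 + f{\left(-45 \right)}\right) + 25015 = \left(-5305 - -7875\right) + 25015 = \left(-5305 + 7875\right) + 25015 = 2570 + 25015 = 27585$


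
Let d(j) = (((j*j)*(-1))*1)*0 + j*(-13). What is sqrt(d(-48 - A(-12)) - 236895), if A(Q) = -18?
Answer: I*sqrt(236505) ≈ 486.32*I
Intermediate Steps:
d(j) = -13*j (d(j) = ((j**2*(-1))*1)*0 - 13*j = (-j**2*1)*0 - 13*j = -j**2*0 - 13*j = 0 - 13*j = -13*j)
sqrt(d(-48 - A(-12)) - 236895) = sqrt(-13*(-48 - 1*(-18)) - 236895) = sqrt(-13*(-48 + 18) - 236895) = sqrt(-13*(-30) - 236895) = sqrt(390 - 236895) = sqrt(-236505) = I*sqrt(236505)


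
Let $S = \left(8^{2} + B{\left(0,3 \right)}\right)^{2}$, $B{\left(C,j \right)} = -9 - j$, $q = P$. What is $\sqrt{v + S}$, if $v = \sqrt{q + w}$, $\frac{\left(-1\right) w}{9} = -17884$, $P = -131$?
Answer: $\sqrt{2704 + 5 \sqrt{6433}} \approx 55.723$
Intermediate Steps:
$w = 160956$ ($w = \left(-9\right) \left(-17884\right) = 160956$)
$q = -131$
$S = 2704$ ($S = \left(8^{2} - 12\right)^{2} = \left(64 - 12\right)^{2} = 52^{2} = 2704$)
$v = 5 \sqrt{6433}$ ($v = \sqrt{-131 + 160956} = \sqrt{160825} = 5 \sqrt{6433} \approx 401.03$)
$\sqrt{v + S} = \sqrt{5 \sqrt{6433} + 2704} = \sqrt{2704 + 5 \sqrt{6433}}$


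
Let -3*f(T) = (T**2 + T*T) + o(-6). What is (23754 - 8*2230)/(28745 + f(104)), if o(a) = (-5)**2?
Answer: 2957/10763 ≈ 0.27474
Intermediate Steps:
o(a) = 25
f(T) = -25/3 - 2*T**2/3 (f(T) = -((T**2 + T*T) + 25)/3 = -((T**2 + T**2) + 25)/3 = -(2*T**2 + 25)/3 = -(25 + 2*T**2)/3 = -25/3 - 2*T**2/3)
(23754 - 8*2230)/(28745 + f(104)) = (23754 - 8*2230)/(28745 + (-25/3 - 2/3*104**2)) = (23754 - 17840)/(28745 + (-25/3 - 2/3*10816)) = 5914/(28745 + (-25/3 - 21632/3)) = 5914/(28745 - 7219) = 5914/21526 = 5914*(1/21526) = 2957/10763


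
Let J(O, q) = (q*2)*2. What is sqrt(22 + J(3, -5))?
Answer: sqrt(2) ≈ 1.4142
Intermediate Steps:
J(O, q) = 4*q (J(O, q) = (2*q)*2 = 4*q)
sqrt(22 + J(3, -5)) = sqrt(22 + 4*(-5)) = sqrt(22 - 20) = sqrt(2)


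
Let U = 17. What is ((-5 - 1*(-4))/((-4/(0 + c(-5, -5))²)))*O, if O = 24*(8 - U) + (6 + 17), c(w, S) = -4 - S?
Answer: -193/4 ≈ -48.250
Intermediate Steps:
O = -193 (O = 24*(8 - 1*17) + (6 + 17) = 24*(8 - 17) + 23 = 24*(-9) + 23 = -216 + 23 = -193)
((-5 - 1*(-4))/((-4/(0 + c(-5, -5))²)))*O = ((-5 - 1*(-4))/((-4/(0 + (-4 - 1*(-5)))²)))*(-193) = ((-5 + 4)/((-4/(0 + (-4 + 5))²)))*(-193) = -1/((-4/(0 + 1)²))*(-193) = -1/((-4/(1²)))*(-193) = -1/((-4/1))*(-193) = -1/((-4*1))*(-193) = -1/(-4)*(-193) = -1*(-¼)*(-193) = (¼)*(-193) = -193/4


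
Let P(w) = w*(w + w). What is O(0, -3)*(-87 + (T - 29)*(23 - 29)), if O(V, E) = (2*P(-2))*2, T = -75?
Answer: 17184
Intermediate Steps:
P(w) = 2*w² (P(w) = w*(2*w) = 2*w²)
O(V, E) = 32 (O(V, E) = (2*(2*(-2)²))*2 = (2*(2*4))*2 = (2*8)*2 = 16*2 = 32)
O(0, -3)*(-87 + (T - 29)*(23 - 29)) = 32*(-87 + (-75 - 29)*(23 - 29)) = 32*(-87 - 104*(-6)) = 32*(-87 + 624) = 32*537 = 17184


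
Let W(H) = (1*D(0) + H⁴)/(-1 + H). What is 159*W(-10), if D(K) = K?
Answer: -1590000/11 ≈ -1.4455e+5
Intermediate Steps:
W(H) = H⁴/(-1 + H) (W(H) = (1*0 + H⁴)/(-1 + H) = (0 + H⁴)/(-1 + H) = H⁴/(-1 + H))
159*W(-10) = 159*((-10)⁴/(-1 - 10)) = 159*(10000/(-11)) = 159*(10000*(-1/11)) = 159*(-10000/11) = -1590000/11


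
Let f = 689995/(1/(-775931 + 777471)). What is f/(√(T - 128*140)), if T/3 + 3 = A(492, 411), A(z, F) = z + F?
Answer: -106259230*I*√3805/761 ≈ -8.6131e+6*I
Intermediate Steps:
A(z, F) = F + z
T = 2700 (T = -9 + 3*(411 + 492) = -9 + 3*903 = -9 + 2709 = 2700)
f = 1062592300 (f = 689995/(1/1540) = 689995*1540 = 1062592300)
f/(√(T - 128*140)) = 1062592300/(√(2700 - 128*140)) = 1062592300/(√(2700 - 17920)) = 1062592300/(√(-15220)) = 1062592300/((2*I*√3805)) = 1062592300*(-I*√3805/7610) = -106259230*I*√3805/761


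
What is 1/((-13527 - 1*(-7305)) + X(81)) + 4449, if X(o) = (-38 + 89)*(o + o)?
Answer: 9075961/2040 ≈ 4449.0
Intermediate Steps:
X(o) = 102*o (X(o) = 51*(2*o) = 102*o)
1/((-13527 - 1*(-7305)) + X(81)) + 4449 = 1/((-13527 - 1*(-7305)) + 102*81) + 4449 = 1/((-13527 + 7305) + 8262) + 4449 = 1/(-6222 + 8262) + 4449 = 1/2040 + 4449 = 9075961/2040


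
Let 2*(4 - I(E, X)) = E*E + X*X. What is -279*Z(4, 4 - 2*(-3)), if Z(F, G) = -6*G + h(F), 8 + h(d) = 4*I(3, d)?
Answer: 28458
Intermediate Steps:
I(E, X) = 4 - E²/2 - X²/2 (I(E, X) = 4 - (E*E + X*X)/2 = 4 - (E² + X²)/2 = 4 + (-E²/2 - X²/2) = 4 - E²/2 - X²/2)
h(d) = -10 - 2*d² (h(d) = -8 + 4*(4 - ½*3² - d²/2) = -8 + 4*(4 - ½*9 - d²/2) = -8 + 4*(4 - 9/2 - d²/2) = -8 + 4*(-½ - d²/2) = -8 + (-2 - 2*d²) = -10 - 2*d²)
Z(F, G) = -10 - 6*G - 2*F² (Z(F, G) = -6*G + (-10 - 2*F²) = -10 - 6*G - 2*F²)
-279*Z(4, 4 - 2*(-3)) = -279*(-10 - 6*(4 - 2*(-3)) - 2*4²) = -279*(-10 - 6*(4 + 6) - 2*16) = -279*(-10 - 6*10 - 32) = -279*(-10 - 60 - 32) = -279*(-102) = 28458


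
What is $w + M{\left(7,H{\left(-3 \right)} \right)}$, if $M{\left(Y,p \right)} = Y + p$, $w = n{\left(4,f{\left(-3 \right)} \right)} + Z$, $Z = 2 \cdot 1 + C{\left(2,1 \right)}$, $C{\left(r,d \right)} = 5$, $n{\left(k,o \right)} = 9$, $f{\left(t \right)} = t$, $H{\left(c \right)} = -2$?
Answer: $21$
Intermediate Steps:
$Z = 7$ ($Z = 2 \cdot 1 + 5 = 2 + 5 = 7$)
$w = 16$ ($w = 9 + 7 = 16$)
$w + M{\left(7,H{\left(-3 \right)} \right)} = 16 + \left(7 - 2\right) = 16 + 5 = 21$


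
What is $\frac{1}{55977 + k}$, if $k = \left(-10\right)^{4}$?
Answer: $\frac{1}{65977} \approx 1.5157 \cdot 10^{-5}$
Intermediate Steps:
$k = 10000$
$\frac{1}{55977 + k} = \frac{1}{55977 + 10000} = \frac{1}{65977}$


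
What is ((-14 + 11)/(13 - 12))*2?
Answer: -6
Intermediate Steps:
((-14 + 11)/(13 - 12))*2 = -3/1*2 = -3*1*2 = -3*2 = -6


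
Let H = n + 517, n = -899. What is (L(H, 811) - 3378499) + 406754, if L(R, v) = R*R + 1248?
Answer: -2824573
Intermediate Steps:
H = -382 (H = -899 + 517 = -382)
L(R, v) = 1248 + R**2 (L(R, v) = R**2 + 1248 = 1248 + R**2)
(L(H, 811) - 3378499) + 406754 = ((1248 + (-382)**2) - 3378499) + 406754 = ((1248 + 145924) - 3378499) + 406754 = (147172 - 3378499) + 406754 = -3231327 + 406754 = -2824573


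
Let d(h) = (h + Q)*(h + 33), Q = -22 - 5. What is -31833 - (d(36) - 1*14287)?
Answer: -18167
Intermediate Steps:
Q = -27
d(h) = (-27 + h)*(33 + h) (d(h) = (h - 27)*(h + 33) = (-27 + h)*(33 + h))
-31833 - (d(36) - 1*14287) = -31833 - ((-891 + 36² + 6*36) - 1*14287) = -31833 - ((-891 + 1296 + 216) - 14287) = -31833 - (621 - 14287) = -31833 - 1*(-13666) = -31833 + 13666 = -18167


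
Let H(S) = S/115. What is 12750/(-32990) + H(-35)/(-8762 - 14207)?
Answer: -673542832/1742818813 ≈ -0.38647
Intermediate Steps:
H(S) = S/115 (H(S) = S*(1/115) = S/115)
12750/(-32990) + H(-35)/(-8762 - 14207) = 12750/(-32990) + ((1/115)*(-35))/(-8762 - 14207) = 12750*(-1/32990) - 7/23/(-22969) = -1275/3299 - 7/23*(-1/22969) = -1275/3299 + 7/528287 = -673542832/1742818813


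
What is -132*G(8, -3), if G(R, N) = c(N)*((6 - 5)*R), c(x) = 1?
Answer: -1056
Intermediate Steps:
G(R, N) = R (G(R, N) = 1*((6 - 5)*R) = 1*(1*R) = 1*R = R)
-132*G(8, -3) = -132*8 = -1056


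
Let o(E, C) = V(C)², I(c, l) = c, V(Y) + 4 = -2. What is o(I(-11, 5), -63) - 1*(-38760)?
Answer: 38796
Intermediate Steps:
V(Y) = -6 (V(Y) = -4 - 2 = -6)
o(E, C) = 36 (o(E, C) = (-6)² = 36)
o(I(-11, 5), -63) - 1*(-38760) = 36 - 1*(-38760) = 36 + 38760 = 38796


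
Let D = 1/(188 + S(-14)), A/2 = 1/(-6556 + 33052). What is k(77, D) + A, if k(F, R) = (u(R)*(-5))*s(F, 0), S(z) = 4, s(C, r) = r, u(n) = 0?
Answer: 1/13248 ≈ 7.5483e-5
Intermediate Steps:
A = 1/13248 (A = 2/(-6556 + 33052) = 2/26496 = 2*(1/26496) = 1/13248 ≈ 7.5483e-5)
D = 1/192 (D = 1/(188 + 4) = 1/192 ≈ 0.0052083)
k(F, R) = 0 (k(F, R) = (0*(-5))*0 = 0*0 = 0)
k(77, D) + A = 0 + 1/13248 = 1/13248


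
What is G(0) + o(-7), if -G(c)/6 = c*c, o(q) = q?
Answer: -7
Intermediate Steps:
G(c) = -6*c² (G(c) = -6*c*c = -6*c²)
G(0) + o(-7) = -6*0² - 7 = -6*0 - 7 = 0 - 7 = -7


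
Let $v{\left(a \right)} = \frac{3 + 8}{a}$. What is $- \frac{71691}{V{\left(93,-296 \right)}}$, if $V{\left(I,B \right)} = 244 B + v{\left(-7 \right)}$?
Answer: $\frac{501837}{505579} \approx 0.9926$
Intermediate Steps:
$v{\left(a \right)} = \frac{11}{a}$
$V{\left(I,B \right)} = - \frac{11}{7} + 244 B$ ($V{\left(I,B \right)} = 244 B + \frac{11}{-7} = 244 B + 11 \left(- \frac{1}{7}\right) = 244 B - \frac{11}{7} = - \frac{11}{7} + 244 B$)
$- \frac{71691}{V{\left(93,-296 \right)}} = - \frac{71691}{- \frac{11}{7} + 244 \left(-296\right)} = - \frac{71691}{- \frac{11}{7} - 72224} = - \frac{71691}{- \frac{505579}{7}} = \left(-71691\right) \left(- \frac{7}{505579}\right) = \frac{501837}{505579}$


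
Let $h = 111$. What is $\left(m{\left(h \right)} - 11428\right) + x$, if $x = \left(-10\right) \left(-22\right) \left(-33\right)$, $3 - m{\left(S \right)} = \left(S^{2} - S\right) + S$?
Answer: $-31006$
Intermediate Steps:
$m{\left(S \right)} = 3 - S^{2}$ ($m{\left(S \right)} = 3 - \left(\left(S^{2} - S\right) + S\right) = 3 - S^{2}$)
$x = -7260$ ($x = 220 \left(-33\right) = -7260$)
$\left(m{\left(h \right)} - 11428\right) + x = \left(\left(3 - 111^{2}\right) - 11428\right) - 7260 = \left(\left(3 - 12321\right) - 11428\right) - 7260 = \left(-12318 - 11428\right) - 7260 = -23746 - 7260 = -31006$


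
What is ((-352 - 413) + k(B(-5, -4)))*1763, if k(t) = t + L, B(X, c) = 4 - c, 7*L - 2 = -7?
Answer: -9350952/7 ≈ -1.3359e+6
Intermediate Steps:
L = -5/7 (L = 2/7 + (⅐)*(-7) = 2/7 - 1 = -5/7 ≈ -0.71429)
k(t) = -5/7 + t (k(t) = t - 5/7 = -5/7 + t)
((-352 - 413) + k(B(-5, -4)))*1763 = ((-352 - 413) + (-5/7 + (4 - 1*(-4))))*1763 = (-765 + (-5/7 + (4 + 4)))*1763 = (-765 + (-5/7 + 8))*1763 = (-765 + 51/7)*1763 = -5304/7*1763 = -9350952/7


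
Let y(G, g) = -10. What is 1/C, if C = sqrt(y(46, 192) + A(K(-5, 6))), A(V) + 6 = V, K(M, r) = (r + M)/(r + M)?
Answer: -I*sqrt(15)/15 ≈ -0.2582*I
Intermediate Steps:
K(M, r) = 1 (K(M, r) = (M + r)/(M + r) = 1)
A(V) = -6 + V
C = I*sqrt(15) (C = sqrt(-10 + (-6 + 1)) = sqrt(-10 - 5) = sqrt(-15) = I*sqrt(15) ≈ 3.873*I)
1/C = 1/(I*sqrt(15)) = -I*sqrt(15)/15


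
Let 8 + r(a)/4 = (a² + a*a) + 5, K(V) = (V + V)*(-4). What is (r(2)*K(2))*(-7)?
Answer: 2240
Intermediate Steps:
K(V) = -8*V (K(V) = (2*V)*(-4) = -8*V)
r(a) = -12 + 8*a² (r(a) = -32 + 4*((a² + a*a) + 5) = -32 + 4*((a² + a²) + 5) = -32 + 4*(2*a² + 5) = -32 + 4*(5 + 2*a²) = -32 + (20 + 8*a²) = -12 + 8*a²)
(r(2)*K(2))*(-7) = ((-12 + 8*2²)*(-8*2))*(-7) = ((-12 + 8*4)*(-16))*(-7) = ((-12 + 32)*(-16))*(-7) = (20*(-16))*(-7) = -320*(-7) = 2240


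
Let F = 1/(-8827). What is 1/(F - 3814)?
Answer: -8827/33666179 ≈ -0.00026219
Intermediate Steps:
F = -1/8827 ≈ -0.00011329
1/(F - 3814) = 1/(-1/8827 - 3814) = 1/(-33666179/8827) = -8827/33666179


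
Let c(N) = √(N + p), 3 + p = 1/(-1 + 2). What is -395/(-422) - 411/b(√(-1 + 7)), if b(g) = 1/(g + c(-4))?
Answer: 395/422 - 411*√6*(1 + I) ≈ -1005.8 - 1006.7*I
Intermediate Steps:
p = -2 (p = -3 + 1/(-1 + 2) = -3 + 1/1 = -3 + 1 = -2)
c(N) = √(-2 + N) (c(N) = √(N - 2) = √(-2 + N))
b(g) = 1/(g + I*√6) (b(g) = 1/(g + √(-2 - 4)) = 1/(g + √(-6)) = 1/(g + I*√6))
-395/(-422) - 411/b(√(-1 + 7)) = -395/(-422) - (411*√(-1 + 7) + 411*I*√6) = -395*(-1/422) - (411*√6 + 411*I*√6) = 395/422 - 411*(√6 + I*√6) = 395/422 + (-411*√6 - 411*I*√6) = 395/422 - 411*√6 - 411*I*√6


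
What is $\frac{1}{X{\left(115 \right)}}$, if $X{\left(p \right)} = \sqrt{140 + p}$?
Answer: $\frac{\sqrt{255}}{255} \approx 0.062622$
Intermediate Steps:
$\frac{1}{X{\left(115 \right)}} = \frac{1}{\sqrt{140 + 115}} = \frac{1}{\sqrt{255}} = \frac{\sqrt{255}}{255}$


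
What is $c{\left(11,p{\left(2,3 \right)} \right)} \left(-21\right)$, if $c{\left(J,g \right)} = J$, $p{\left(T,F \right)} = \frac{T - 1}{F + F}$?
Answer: $-231$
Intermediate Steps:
$p{\left(T,F \right)} = \frac{-1 + T}{2 F}$
$c{\left(11,p{\left(2,3 \right)} \right)} \left(-21\right) = 11 \left(-21\right) = -231$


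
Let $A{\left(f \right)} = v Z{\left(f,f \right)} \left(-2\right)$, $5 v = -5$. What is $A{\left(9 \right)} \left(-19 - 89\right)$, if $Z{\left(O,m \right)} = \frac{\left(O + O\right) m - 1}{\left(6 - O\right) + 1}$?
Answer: $17388$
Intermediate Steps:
$v = -1$ ($v = \frac{1}{5} \left(-5\right) = -1$)
$Z{\left(O,m \right)} = \frac{-1 + 2 O m}{7 - O}$ ($Z{\left(O,m \right)} = \frac{2 O m - 1}{7 - O} = \frac{-1 + 2 O m}{7 - O}$)
$A{\left(f \right)} = \frac{2 \left(1 - 2 f^{2}\right)}{-7 + f}$ ($A{\left(f \right)} = - \frac{1 - 2 f f}{-7 + f} \left(-2\right) = - \frac{1 - 2 f^{2}}{-7 + f} \left(-2\right) = \frac{2 \left(1 - 2 f^{2}\right)}{-7 + f}$)
$A{\left(9 \right)} \left(-19 - 89\right) = \frac{2 \left(1 - 2 \cdot 9^{2}\right)}{-7 + 9} \left(-19 - 89\right) = \frac{2 \left(1 - 162\right)}{2} \left(-108\right) = 2 \cdot \frac{1}{2} \left(1 - 162\right) \left(-108\right) = 2 \cdot \frac{1}{2} \left(-161\right) \left(-108\right) = \left(-161\right) \left(-108\right) = 17388$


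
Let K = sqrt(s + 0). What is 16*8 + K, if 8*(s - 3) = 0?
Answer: 128 + sqrt(3) ≈ 129.73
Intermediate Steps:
s = 3 (s = 3 + (1/8)*0 = 3 + 0 = 3)
K = sqrt(3) (K = sqrt(3 + 0) = sqrt(3) ≈ 1.7320)
16*8 + K = 16*8 + sqrt(3) = 128 + sqrt(3)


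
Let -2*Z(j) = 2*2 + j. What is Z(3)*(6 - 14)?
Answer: 28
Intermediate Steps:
Z(j) = -2 - j/2 (Z(j) = -(2*2 + j)/2 = -(4 + j)/2 = -2 - j/2)
Z(3)*(6 - 14) = (-2 - ½*3)*(6 - 14) = (-2 - 3/2)*(-8) = -7/2*(-8) = 28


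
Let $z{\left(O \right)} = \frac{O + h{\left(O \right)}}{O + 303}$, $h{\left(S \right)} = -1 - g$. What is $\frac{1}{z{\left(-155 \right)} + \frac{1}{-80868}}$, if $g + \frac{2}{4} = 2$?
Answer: $- \frac{5984232}{6368429} \approx -0.93967$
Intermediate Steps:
$g = \frac{3}{2}$ ($g = - \frac{1}{2} + 2 = \frac{3}{2} \approx 1.5$)
$h{\left(S \right)} = - \frac{5}{2}$ ($h{\left(S \right)} = -1 - \frac{3}{2} = - \frac{5}{2}$)
$z{\left(O \right)} = \frac{- \frac{5}{2} + O}{303 + O}$ ($z{\left(O \right)} = \frac{O - \frac{5}{2}}{O + 303} = \frac{- \frac{5}{2} + O}{303 + O}$)
$\frac{1}{z{\left(-155 \right)} + \frac{1}{-80868}} = \frac{1}{\frac{- \frac{5}{2} - 155}{303 - 155} + \frac{1}{-80868}} = \frac{1}{\frac{1}{148} \left(- \frac{315}{2}\right) - \frac{1}{80868}} = \frac{1}{- \frac{315}{296} - \frac{1}{80868}} = \frac{1}{- \frac{6368429}{5984232}} = - \frac{5984232}{6368429}$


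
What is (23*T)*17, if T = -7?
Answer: -2737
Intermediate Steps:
(23*T)*17 = (23*(-7))*17 = -161*17 = -2737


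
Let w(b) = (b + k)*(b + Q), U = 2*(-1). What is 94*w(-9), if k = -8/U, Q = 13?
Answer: -1880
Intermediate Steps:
U = -2
k = 4 (k = -8/(-2) = -8*(-½) = 4)
w(b) = (4 + b)*(13 + b) (w(b) = (b + 4)*(b + 13) = (4 + b)*(13 + b))
94*w(-9) = 94*(52 + (-9)² + 17*(-9)) = 94*(52 + 81 - 153) = 94*(-20) = -1880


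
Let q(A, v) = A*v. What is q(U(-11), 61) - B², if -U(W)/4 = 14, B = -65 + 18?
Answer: -5625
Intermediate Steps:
B = -47
U(W) = -56 (U(W) = -4*14 = -56)
q(U(-11), 61) - B² = -56*61 - 1*(-47)² = -3416 - 1*2209 = -3416 - 2209 = -5625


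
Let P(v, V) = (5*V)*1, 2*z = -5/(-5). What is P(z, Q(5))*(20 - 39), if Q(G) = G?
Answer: -475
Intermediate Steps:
z = ½ (z = (-5/(-5))/2 = (-5*(-⅕))/2 = (½)*1 = ½ ≈ 0.50000)
P(v, V) = 5*V
P(z, Q(5))*(20 - 39) = (5*5)*(20 - 39) = 25*(-19) = -475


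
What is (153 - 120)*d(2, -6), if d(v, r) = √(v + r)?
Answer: 66*I ≈ 66.0*I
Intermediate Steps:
d(v, r) = √(r + v)
(153 - 120)*d(2, -6) = (153 - 120)*√(-6 + 2) = 33*√(-4) = 33*(2*I) = 66*I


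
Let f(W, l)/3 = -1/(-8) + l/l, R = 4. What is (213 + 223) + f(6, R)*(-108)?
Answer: 143/2 ≈ 71.500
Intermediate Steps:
f(W, l) = 27/8 (f(W, l) = 3*(-1/(-8) + l/l) = 3*(-1*(-1/8) + 1) = 3*(1/8 + 1) = 3*(9/8) = 27/8)
(213 + 223) + f(6, R)*(-108) = (213 + 223) + (27/8)*(-108) = 436 - 729/2 = 143/2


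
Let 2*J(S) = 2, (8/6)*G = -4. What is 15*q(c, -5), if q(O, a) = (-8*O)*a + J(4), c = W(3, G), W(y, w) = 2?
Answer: 1215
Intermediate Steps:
G = -3 (G = (¾)*(-4) = -3)
J(S) = 1 (J(S) = (½)*2 = 1)
c = 2
q(O, a) = 1 - 8*O*a (q(O, a) = (-8*O)*a + 1 = -8*O*a + 1 = 1 - 8*O*a)
15*q(c, -5) = 15*(1 - 8*2*(-5)) = 15*(1 + 80) = 15*81 = 1215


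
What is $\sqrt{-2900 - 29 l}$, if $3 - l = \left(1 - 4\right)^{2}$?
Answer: $i \sqrt{2726} \approx 52.211 i$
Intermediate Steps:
$l = -6$ ($l = 3 - \left(1 - 4\right)^{2} = 3 - \left(-3\right)^{2} = 3 - 9 = -6$)
$\sqrt{-2900 - 29 l} = \sqrt{-2900 - -174} = \sqrt{-2900 + 174} = \sqrt{-2726} = i \sqrt{2726}$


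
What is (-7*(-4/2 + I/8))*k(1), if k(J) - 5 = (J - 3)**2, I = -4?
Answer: 315/2 ≈ 157.50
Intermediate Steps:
k(J) = 5 + (-3 + J)**2 (k(J) = 5 + (J - 3)**2 = 5 + (-3 + J)**2)
(-7*(-4/2 + I/8))*k(1) = (-7*(-4/2 - 4/8))*(5 + (-3 + 1)**2) = (-7*(-4*1/2 - 4*1/8))*(5 + (-2)**2) = (-7*(-2 - 1/2))*(5 + 4) = -7*(-5/2)*9 = (35/2)*9 = 315/2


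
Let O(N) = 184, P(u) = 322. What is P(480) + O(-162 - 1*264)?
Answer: 506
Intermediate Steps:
P(480) + O(-162 - 1*264) = 322 + 184 = 506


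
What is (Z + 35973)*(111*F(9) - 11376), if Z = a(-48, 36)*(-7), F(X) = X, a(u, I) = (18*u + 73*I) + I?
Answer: -242541621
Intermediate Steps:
a(u, I) = 18*u + 74*I
Z = -12600 (Z = (18*(-48) + 74*36)*(-7) = (-864 + 2664)*(-7) = 1800*(-7) = -12600)
(Z + 35973)*(111*F(9) - 11376) = (-12600 + 35973)*(111*9 - 11376) = 23373*(999 - 11376) = 23373*(-10377) = -242541621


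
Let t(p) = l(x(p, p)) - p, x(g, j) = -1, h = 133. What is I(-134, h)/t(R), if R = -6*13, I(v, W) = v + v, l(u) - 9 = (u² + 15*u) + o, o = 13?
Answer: -134/43 ≈ -3.1163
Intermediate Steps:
l(u) = 22 + u² + 15*u (l(u) = 9 + ((u² + 15*u) + 13) = 9 + (13 + u² + 15*u) = 22 + u² + 15*u)
I(v, W) = 2*v
R = -78
t(p) = 8 - p (t(p) = (22 + (-1)² + 15*(-1)) - p = (22 + 1 - 15) - p = 8 - p)
I(-134, h)/t(R) = (2*(-134))/(8 - 1*(-78)) = -268/(8 + 78) = -268/86 = -268*1/86 = -134/43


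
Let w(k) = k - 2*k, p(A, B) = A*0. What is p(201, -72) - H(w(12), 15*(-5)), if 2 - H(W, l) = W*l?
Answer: 898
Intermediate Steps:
p(A, B) = 0
w(k) = -k
H(W, l) = 2 - W*l
p(201, -72) - H(w(12), 15*(-5)) = 0 - (2 - (-1*12)*15*(-5)) = 0 - (2 - 1*(-12)*(-75)) = 0 - (2 - 900) = 0 - 1*(-898) = 0 + 898 = 898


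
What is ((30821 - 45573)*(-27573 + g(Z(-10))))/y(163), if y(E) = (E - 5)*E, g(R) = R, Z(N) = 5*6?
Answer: 203157168/12877 ≈ 15777.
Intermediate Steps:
Z(N) = 30
y(E) = E*(-5 + E) (y(E) = (-5 + E)*E = E*(-5 + E))
((30821 - 45573)*(-27573 + g(Z(-10))))/y(163) = ((30821 - 45573)*(-27573 + 30))/((163*(-5 + 163))) = (-14752*(-27543))/((163*158)) = 406314336/25754 = 406314336*(1/25754) = 203157168/12877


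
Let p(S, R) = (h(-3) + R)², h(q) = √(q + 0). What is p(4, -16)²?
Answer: (16 - I*√3)⁴ ≈ 60937.0 - 28045.0*I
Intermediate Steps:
h(q) = √q
p(S, R) = (R + I*√3)² (p(S, R) = (√(-3) + R)² = (I*√3 + R)² = (R + I*√3)²)
p(4, -16)² = ((-16 + I*√3)²)² = (-16 + I*√3)⁴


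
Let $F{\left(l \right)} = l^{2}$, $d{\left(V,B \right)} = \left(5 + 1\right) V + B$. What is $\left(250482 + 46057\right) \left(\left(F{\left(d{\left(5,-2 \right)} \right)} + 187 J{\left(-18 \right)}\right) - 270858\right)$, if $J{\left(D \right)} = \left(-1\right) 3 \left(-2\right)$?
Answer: $-79754757128$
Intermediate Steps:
$J{\left(D \right)} = 6$ ($J{\left(D \right)} = \left(-3\right) \left(-2\right) = 6$)
$d{\left(V,B \right)} = B + 6 V$ ($d{\left(V,B \right)} = 6 V + B = B + 6 V$)
$\left(250482 + 46057\right) \left(\left(F{\left(d{\left(5,-2 \right)} \right)} + 187 J{\left(-18 \right)}\right) - 270858\right) = \left(250482 + 46057\right) \left(\left(\left(-2 + 6 \cdot 5\right)^{2} + 187 \cdot 6\right) - 270858\right) = 296539 \left(\left(\left(-2 + 30\right)^{2} + 1122\right) - 270858\right) = 296539 \left(\left(28^{2} + 1122\right) - 270858\right) = 296539 \left(\left(784 + 1122\right) - 270858\right) = 296539 \left(1906 - 270858\right) = 296539 \left(-268952\right) = -79754757128$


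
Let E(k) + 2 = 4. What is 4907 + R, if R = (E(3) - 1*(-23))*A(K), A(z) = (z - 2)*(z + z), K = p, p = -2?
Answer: 5307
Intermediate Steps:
E(k) = 2 (E(k) = -2 + 4 = 2)
K = -2
A(z) = 2*z*(-2 + z) (A(z) = (-2 + z)*(2*z) = 2*z*(-2 + z))
R = 400 (R = (2 - 1*(-23))*(2*(-2)*(-2 - 2)) = (2 + 23)*(2*(-2)*(-4)) = 25*16 = 400)
4907 + R = 4907 + 400 = 5307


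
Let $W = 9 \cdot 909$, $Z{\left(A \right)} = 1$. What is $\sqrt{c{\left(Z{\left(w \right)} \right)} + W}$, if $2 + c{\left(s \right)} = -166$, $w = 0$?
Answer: $\sqrt{8013} \approx 89.515$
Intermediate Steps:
$c{\left(s \right)} = -168$ ($c{\left(s \right)} = -2 - 166 = -168$)
$W = 8181$
$\sqrt{c{\left(Z{\left(w \right)} \right)} + W} = \sqrt{-168 + 8181} = \sqrt{8013}$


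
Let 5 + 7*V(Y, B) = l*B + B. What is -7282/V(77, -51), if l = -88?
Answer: -25487/2216 ≈ -11.501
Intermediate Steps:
V(Y, B) = -5/7 - 87*B/7 (V(Y, B) = -5/7 + (-88*B + B)/7 = -5/7 + (-87*B)/7 = -5/7 - 87*B/7)
-7282/V(77, -51) = -7282/(-5/7 - 87/7*(-51)) = -7282/(-5/7 + 4437/7) = -7282/4432/7 = -7282*7/4432 = -25487/2216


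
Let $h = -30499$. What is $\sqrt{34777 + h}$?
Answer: $\sqrt{4278} \approx 65.406$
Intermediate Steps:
$\sqrt{34777 + h} = \sqrt{34777 - 30499} = \sqrt{4278}$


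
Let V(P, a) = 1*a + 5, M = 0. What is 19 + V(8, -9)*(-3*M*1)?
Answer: 19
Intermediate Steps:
V(P, a) = 5 + a (V(P, a) = a + 5 = 5 + a)
19 + V(8, -9)*(-3*M*1) = 19 + (5 - 9)*(-3*0*1) = 19 - 0 = 19 - 4*0 = 19 + 0 = 19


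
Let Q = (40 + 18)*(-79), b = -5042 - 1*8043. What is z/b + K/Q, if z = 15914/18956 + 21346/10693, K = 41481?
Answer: -13752752294224397/1519095550562345 ≈ -9.0533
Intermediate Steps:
b = -13085 (b = -5042 - 8043 = -13085)
Q = -4582 (Q = 58*(-79) = -4582)
z = 287401589/101348254 (z = 15914*(1/18956) + 21346*(1/10693) = 7957/9478 + 21346/10693 = 287401589/101348254 ≈ 2.8358)
z/b + K/Q = (287401589/101348254)/(-13085) + 41481/(-4582) = (287401589/101348254)*(-1/13085) + 41481*(-1/4582) = -287401589/1326141903590 - 41481/4582 = -13752752294224397/1519095550562345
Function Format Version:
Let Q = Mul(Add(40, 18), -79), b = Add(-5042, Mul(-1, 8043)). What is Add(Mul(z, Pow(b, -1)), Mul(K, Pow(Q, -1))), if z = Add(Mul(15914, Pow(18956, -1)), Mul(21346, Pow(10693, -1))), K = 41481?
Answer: Rational(-13752752294224397, 1519095550562345) ≈ -9.0533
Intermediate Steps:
b = -13085 (b = Add(-5042, -8043) = -13085)
Q = -4582 (Q = Mul(58, -79) = -4582)
z = Rational(287401589, 101348254) (z = Add(Mul(15914, Rational(1, 18956)), Mul(21346, Rational(1, 10693))) = Add(Rational(7957, 9478), Rational(21346, 10693)) = Rational(287401589, 101348254) ≈ 2.8358)
Add(Mul(z, Pow(b, -1)), Mul(K, Pow(Q, -1))) = Add(Mul(Rational(287401589, 101348254), Pow(-13085, -1)), Mul(41481, Pow(-4582, -1))) = Add(Mul(Rational(287401589, 101348254), Rational(-1, 13085)), Mul(41481, Rational(-1, 4582))) = Add(Rational(-287401589, 1326141903590), Rational(-41481, 4582)) = Rational(-13752752294224397, 1519095550562345)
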